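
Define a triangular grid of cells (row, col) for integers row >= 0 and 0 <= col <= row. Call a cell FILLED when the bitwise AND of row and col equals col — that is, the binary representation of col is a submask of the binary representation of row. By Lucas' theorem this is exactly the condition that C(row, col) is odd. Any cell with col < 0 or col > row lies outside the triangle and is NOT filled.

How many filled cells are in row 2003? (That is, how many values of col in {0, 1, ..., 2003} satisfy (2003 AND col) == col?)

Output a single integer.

Answer: 256

Derivation:
2003 in binary = 11111010011
popcount(2003) = number of 1-bits in 11111010011 = 8
A col c satisfies (2003 AND c) == c iff every set bit of c is also set in 2003; each of the 8 set bits of 2003 can independently be on or off in c.
count = 2^8 = 256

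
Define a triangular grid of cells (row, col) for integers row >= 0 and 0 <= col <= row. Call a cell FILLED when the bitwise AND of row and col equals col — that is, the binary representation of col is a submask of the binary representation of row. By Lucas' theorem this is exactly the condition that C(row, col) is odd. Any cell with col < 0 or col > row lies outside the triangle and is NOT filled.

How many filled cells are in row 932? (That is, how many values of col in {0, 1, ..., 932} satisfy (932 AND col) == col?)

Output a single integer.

Answer: 32

Derivation:
932 in binary = 1110100100
popcount(932) = number of 1-bits in 1110100100 = 5
A col c satisfies (932 AND c) == c iff every set bit of c is also set in 932; each of the 5 set bits of 932 can independently be on or off in c.
count = 2^5 = 32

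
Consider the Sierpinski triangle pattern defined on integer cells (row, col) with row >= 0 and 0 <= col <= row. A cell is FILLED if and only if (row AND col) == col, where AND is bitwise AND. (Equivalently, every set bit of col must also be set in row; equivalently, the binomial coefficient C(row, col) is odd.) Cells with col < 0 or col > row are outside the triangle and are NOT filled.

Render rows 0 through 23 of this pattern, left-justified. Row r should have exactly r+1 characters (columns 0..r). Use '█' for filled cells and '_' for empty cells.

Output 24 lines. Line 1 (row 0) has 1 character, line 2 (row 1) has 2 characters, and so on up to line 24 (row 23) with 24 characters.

Answer: █
██
█_█
████
█___█
██__██
█_█_█_█
████████
█_______█
██______██
█_█_____█_█
████____████
█___█___█___█
██__██__██__██
█_█_█_█_█_█_█_█
████████████████
█_______________█
██______________██
█_█_____________█_█
████____________████
█___█___________█___█
██__██__________██__██
█_█_█_█_________█_█_█_█
████████________████████

Derivation:
r0=0: █
r1=1: ██
r2=10: █_█
r3=11: ████
r4=100: █___█
r5=101: ██__██
r6=110: █_█_█_█
r7=111: ████████
r8=1000: █_______█
r9=1001: ██______██
r10=1010: █_█_____█_█
r11=1011: ████____████
r12=1100: █___█___█___█
r13=1101: ██__██__██__██
r14=1110: █_█_█_█_█_█_█_█
r15=1111: ████████████████
r16=10000: █_______________█
r17=10001: ██______________██
r18=10010: █_█_____________█_█
r19=10011: ████____________████
r20=10100: █___█___________█___█
r21=10101: ██__██__________██__██
r22=10110: █_█_█_█_________█_█_█_█
r23=10111: ████████________████████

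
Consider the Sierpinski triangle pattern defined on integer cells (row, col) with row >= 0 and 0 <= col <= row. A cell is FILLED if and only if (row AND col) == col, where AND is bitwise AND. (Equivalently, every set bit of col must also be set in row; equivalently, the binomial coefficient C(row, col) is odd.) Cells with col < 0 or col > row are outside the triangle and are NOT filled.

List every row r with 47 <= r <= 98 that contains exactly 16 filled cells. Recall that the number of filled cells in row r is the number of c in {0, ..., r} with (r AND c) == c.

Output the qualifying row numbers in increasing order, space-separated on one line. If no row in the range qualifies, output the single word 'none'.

Row r has 2^popcount(r) filled cells, so we need popcount(r) = log2(16) = 4.
Scan r = 47..98 and keep those with exactly 4 one-bits:
r=47=101111 popcount=5 -> skip
r=48=110000 popcount=2 -> skip
r=49=110001 popcount=3 -> skip
r=50=110010 popcount=3 -> skip
r=51=110011 popcount=4 -> KEEP
r=52=110100 popcount=3 -> skip
r=53=110101 popcount=4 -> KEEP
r=54=110110 popcount=4 -> KEEP
r=55=110111 popcount=5 -> skip
r=56=111000 popcount=3 -> skip
r=57=111001 popcount=4 -> KEEP
r=58=111010 popcount=4 -> KEEP
r=59=111011 popcount=5 -> skip
r=60=111100 popcount=4 -> KEEP
r=61=111101 popcount=5 -> skip
r=62=111110 popcount=5 -> skip
r=63=111111 popcount=6 -> skip
r=64=1000000 popcount=1 -> skip
r=65=1000001 popcount=2 -> skip
r=66=1000010 popcount=2 -> skip
r=67=1000011 popcount=3 -> skip
r=68=1000100 popcount=2 -> skip
r=69=1000101 popcount=3 -> skip
r=70=1000110 popcount=3 -> skip
r=71=1000111 popcount=4 -> KEEP
r=72=1001000 popcount=2 -> skip
r=73=1001001 popcount=3 -> skip
r=74=1001010 popcount=3 -> skip
r=75=1001011 popcount=4 -> KEEP
r=76=1001100 popcount=3 -> skip
r=77=1001101 popcount=4 -> KEEP
r=78=1001110 popcount=4 -> KEEP
r=79=1001111 popcount=5 -> skip
r=80=1010000 popcount=2 -> skip
r=81=1010001 popcount=3 -> skip
r=82=1010010 popcount=3 -> skip
r=83=1010011 popcount=4 -> KEEP
r=84=1010100 popcount=3 -> skip
r=85=1010101 popcount=4 -> KEEP
r=86=1010110 popcount=4 -> KEEP
r=87=1010111 popcount=5 -> skip
r=88=1011000 popcount=3 -> skip
r=89=1011001 popcount=4 -> KEEP
r=90=1011010 popcount=4 -> KEEP
r=91=1011011 popcount=5 -> skip
r=92=1011100 popcount=4 -> KEEP
r=93=1011101 popcount=5 -> skip
r=94=1011110 popcount=5 -> skip
r=95=1011111 popcount=6 -> skip
r=96=1100000 popcount=2 -> skip
r=97=1100001 popcount=3 -> skip
r=98=1100010 popcount=3 -> skip
Kept rows: 51 53 54 57 58 60 71 75 77 78 83 85 86 89 90 92

Answer: 51 53 54 57 58 60 71 75 77 78 83 85 86 89 90 92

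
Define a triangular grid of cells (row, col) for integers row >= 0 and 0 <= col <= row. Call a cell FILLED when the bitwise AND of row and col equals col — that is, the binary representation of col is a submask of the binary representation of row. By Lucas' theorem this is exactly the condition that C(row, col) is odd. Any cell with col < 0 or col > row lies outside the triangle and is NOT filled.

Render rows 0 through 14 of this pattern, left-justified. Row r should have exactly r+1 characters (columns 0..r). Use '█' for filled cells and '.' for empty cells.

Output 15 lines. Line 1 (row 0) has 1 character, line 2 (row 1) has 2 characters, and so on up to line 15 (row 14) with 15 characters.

r0=0: █
r1=1: ██
r2=10: █.█
r3=11: ████
r4=100: █...█
r5=101: ██..██
r6=110: █.█.█.█
r7=111: ████████
r8=1000: █.......█
r9=1001: ██......██
r10=1010: █.█.....█.█
r11=1011: ████....████
r12=1100: █...█...█...█
r13=1101: ██..██..██..██
r14=1110: █.█.█.█.█.█.█.█

Answer: █
██
█.█
████
█...█
██..██
█.█.█.█
████████
█.......█
██......██
█.█.....█.█
████....████
█...█...█...█
██..██..██..██
█.█.█.█.█.█.█.█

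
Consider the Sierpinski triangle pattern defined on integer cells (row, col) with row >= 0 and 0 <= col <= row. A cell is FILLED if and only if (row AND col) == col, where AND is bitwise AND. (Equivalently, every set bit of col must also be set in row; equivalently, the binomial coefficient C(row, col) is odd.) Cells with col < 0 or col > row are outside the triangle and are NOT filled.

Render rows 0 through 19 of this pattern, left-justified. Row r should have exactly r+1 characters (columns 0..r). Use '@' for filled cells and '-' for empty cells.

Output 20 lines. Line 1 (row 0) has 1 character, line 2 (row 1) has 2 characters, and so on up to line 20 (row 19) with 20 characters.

r0=0: @
r1=1: @@
r2=10: @-@
r3=11: @@@@
r4=100: @---@
r5=101: @@--@@
r6=110: @-@-@-@
r7=111: @@@@@@@@
r8=1000: @-------@
r9=1001: @@------@@
r10=1010: @-@-----@-@
r11=1011: @@@@----@@@@
r12=1100: @---@---@---@
r13=1101: @@--@@--@@--@@
r14=1110: @-@-@-@-@-@-@-@
r15=1111: @@@@@@@@@@@@@@@@
r16=10000: @---------------@
r17=10001: @@--------------@@
r18=10010: @-@-------------@-@
r19=10011: @@@@------------@@@@

Answer: @
@@
@-@
@@@@
@---@
@@--@@
@-@-@-@
@@@@@@@@
@-------@
@@------@@
@-@-----@-@
@@@@----@@@@
@---@---@---@
@@--@@--@@--@@
@-@-@-@-@-@-@-@
@@@@@@@@@@@@@@@@
@---------------@
@@--------------@@
@-@-------------@-@
@@@@------------@@@@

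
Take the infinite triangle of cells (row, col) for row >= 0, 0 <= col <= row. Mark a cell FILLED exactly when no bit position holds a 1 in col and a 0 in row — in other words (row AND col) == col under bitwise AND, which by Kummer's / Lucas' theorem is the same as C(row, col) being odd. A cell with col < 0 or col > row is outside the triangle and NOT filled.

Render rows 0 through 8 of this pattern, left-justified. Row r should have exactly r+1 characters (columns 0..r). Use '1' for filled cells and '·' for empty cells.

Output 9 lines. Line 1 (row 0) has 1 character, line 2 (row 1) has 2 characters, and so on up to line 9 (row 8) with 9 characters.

Answer: 1
11
1·1
1111
1···1
11··11
1·1·1·1
11111111
1·······1

Derivation:
r0=0: 1
r1=1: 11
r2=10: 1·1
r3=11: 1111
r4=100: 1···1
r5=101: 11··11
r6=110: 1·1·1·1
r7=111: 11111111
r8=1000: 1·······1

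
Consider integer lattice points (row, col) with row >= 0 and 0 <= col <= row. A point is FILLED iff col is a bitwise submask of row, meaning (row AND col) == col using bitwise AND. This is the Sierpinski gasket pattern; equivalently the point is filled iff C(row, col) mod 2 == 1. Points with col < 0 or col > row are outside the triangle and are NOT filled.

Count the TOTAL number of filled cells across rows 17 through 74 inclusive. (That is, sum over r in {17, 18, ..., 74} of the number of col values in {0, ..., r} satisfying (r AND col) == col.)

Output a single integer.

Answer: 720

Derivation:
r17=10001 pc2: +4 =4
r18=10010 pc2: +4 =8
r19=10011 pc3: +8 =16
r20=10100 pc2: +4 =20
r21=10101 pc3: +8 =28
r22=10110 pc3: +8 =36
r23=10111 pc4: +16 =52
r24=11000 pc2: +4 =56
r25=11001 pc3: +8 =64
r26=11010 pc3: +8 =72
r27=11011 pc4: +16 =88
r28=11100 pc3: +8 =96
r29=11101 pc4: +16 =112
r30=11110 pc4: +16 =128
r31=11111 pc5: +32 =160
r32=100000 pc1: +2 =162
r33=100001 pc2: +4 =166
r34=100010 pc2: +4 =170
r35=100011 pc3: +8 =178
r36=100100 pc2: +4 =182
r37=100101 pc3: +8 =190
r38=100110 pc3: +8 =198
r39=100111 pc4: +16 =214
r40=101000 pc2: +4 =218
r41=101001 pc3: +8 =226
r42=101010 pc3: +8 =234
r43=101011 pc4: +16 =250
r44=101100 pc3: +8 =258
r45=101101 pc4: +16 =274
r46=101110 pc4: +16 =290
r47=101111 pc5: +32 =322
r48=110000 pc2: +4 =326
r49=110001 pc3: +8 =334
r50=110010 pc3: +8 =342
r51=110011 pc4: +16 =358
r52=110100 pc3: +8 =366
r53=110101 pc4: +16 =382
r54=110110 pc4: +16 =398
r55=110111 pc5: +32 =430
r56=111000 pc3: +8 =438
r57=111001 pc4: +16 =454
r58=111010 pc4: +16 =470
r59=111011 pc5: +32 =502
r60=111100 pc4: +16 =518
r61=111101 pc5: +32 =550
r62=111110 pc5: +32 =582
r63=111111 pc6: +64 =646
r64=1000000 pc1: +2 =648
r65=1000001 pc2: +4 =652
r66=1000010 pc2: +4 =656
r67=1000011 pc3: +8 =664
r68=1000100 pc2: +4 =668
r69=1000101 pc3: +8 =676
r70=1000110 pc3: +8 =684
r71=1000111 pc4: +16 =700
r72=1001000 pc2: +4 =704
r73=1001001 pc3: +8 =712
r74=1001010 pc3: +8 =720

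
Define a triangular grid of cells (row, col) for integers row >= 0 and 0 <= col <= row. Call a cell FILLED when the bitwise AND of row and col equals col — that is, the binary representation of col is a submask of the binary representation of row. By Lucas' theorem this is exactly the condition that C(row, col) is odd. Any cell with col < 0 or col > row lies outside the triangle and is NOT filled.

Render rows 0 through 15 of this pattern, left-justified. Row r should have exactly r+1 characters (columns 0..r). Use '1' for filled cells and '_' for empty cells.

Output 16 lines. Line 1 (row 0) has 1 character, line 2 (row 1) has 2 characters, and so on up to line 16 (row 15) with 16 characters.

Answer: 1
11
1_1
1111
1___1
11__11
1_1_1_1
11111111
1_______1
11______11
1_1_____1_1
1111____1111
1___1___1___1
11__11__11__11
1_1_1_1_1_1_1_1
1111111111111111

Derivation:
r0=0: 1
r1=1: 11
r2=10: 1_1
r3=11: 1111
r4=100: 1___1
r5=101: 11__11
r6=110: 1_1_1_1
r7=111: 11111111
r8=1000: 1_______1
r9=1001: 11______11
r10=1010: 1_1_____1_1
r11=1011: 1111____1111
r12=1100: 1___1___1___1
r13=1101: 11__11__11__11
r14=1110: 1_1_1_1_1_1_1_1
r15=1111: 1111111111111111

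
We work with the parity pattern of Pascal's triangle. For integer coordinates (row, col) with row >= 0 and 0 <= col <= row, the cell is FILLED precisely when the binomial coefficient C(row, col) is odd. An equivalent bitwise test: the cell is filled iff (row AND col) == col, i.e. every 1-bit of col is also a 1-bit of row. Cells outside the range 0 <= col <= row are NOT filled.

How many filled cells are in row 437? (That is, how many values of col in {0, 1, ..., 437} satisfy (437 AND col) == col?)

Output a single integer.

437 in binary = 110110101
popcount(437) = number of 1-bits in 110110101 = 6
A col c satisfies (437 AND c) == c iff every set bit of c is also set in 437; each of the 6 set bits of 437 can independently be on or off in c.
count = 2^6 = 64

Answer: 64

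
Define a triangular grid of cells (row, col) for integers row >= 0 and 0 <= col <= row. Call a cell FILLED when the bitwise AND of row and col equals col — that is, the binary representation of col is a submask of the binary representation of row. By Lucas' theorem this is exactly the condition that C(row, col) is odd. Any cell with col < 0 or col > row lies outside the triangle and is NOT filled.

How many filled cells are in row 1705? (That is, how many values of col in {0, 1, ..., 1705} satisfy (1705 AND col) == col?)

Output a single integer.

1705 in binary = 11010101001
popcount(1705) = number of 1-bits in 11010101001 = 6
A col c satisfies (1705 AND c) == c iff every set bit of c is also set in 1705; each of the 6 set bits of 1705 can independently be on or off in c.
count = 2^6 = 64

Answer: 64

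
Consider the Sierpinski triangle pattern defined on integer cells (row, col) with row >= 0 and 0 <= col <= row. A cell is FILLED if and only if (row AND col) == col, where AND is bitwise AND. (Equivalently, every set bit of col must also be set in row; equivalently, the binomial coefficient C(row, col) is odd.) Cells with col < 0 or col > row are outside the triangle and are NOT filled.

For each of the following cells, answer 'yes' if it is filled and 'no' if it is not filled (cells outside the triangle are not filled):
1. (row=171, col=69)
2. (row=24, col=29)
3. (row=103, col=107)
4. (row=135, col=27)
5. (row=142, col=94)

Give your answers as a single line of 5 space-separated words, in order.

(171,69): row=0b10101011, col=0b1000101, row AND col = 0b1 = 1; 1 != 69 -> empty
(24,29): col outside [0, 24] -> not filled
(103,107): col outside [0, 103] -> not filled
(135,27): row=0b10000111, col=0b11011, row AND col = 0b11 = 3; 3 != 27 -> empty
(142,94): row=0b10001110, col=0b1011110, row AND col = 0b1110 = 14; 14 != 94 -> empty

Answer: no no no no no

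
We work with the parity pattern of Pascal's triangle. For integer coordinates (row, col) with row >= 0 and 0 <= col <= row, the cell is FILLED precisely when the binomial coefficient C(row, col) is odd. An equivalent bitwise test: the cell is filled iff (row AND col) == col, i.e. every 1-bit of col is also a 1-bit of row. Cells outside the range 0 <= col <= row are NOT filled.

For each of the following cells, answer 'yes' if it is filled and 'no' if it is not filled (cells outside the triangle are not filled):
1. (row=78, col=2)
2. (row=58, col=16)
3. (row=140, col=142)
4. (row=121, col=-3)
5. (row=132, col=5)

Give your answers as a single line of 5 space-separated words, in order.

Answer: yes yes no no no

Derivation:
(78,2): row=0b1001110, col=0b10, row AND col = 0b10 = 2; 2 == 2 -> filled
(58,16): row=0b111010, col=0b10000, row AND col = 0b10000 = 16; 16 == 16 -> filled
(140,142): col outside [0, 140] -> not filled
(121,-3): col outside [0, 121] -> not filled
(132,5): row=0b10000100, col=0b101, row AND col = 0b100 = 4; 4 != 5 -> empty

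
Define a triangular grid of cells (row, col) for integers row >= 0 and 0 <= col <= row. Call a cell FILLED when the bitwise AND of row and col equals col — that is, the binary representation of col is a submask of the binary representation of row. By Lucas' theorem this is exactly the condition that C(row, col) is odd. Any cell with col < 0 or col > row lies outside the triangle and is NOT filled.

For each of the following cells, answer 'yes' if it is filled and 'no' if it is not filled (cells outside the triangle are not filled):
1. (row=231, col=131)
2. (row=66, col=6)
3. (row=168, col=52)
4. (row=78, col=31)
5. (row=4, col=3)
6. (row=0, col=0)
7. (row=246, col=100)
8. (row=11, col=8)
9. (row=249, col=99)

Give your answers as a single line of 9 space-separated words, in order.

Answer: yes no no no no yes yes yes no

Derivation:
(231,131): row=0b11100111, col=0b10000011, row AND col = 0b10000011 = 131; 131 == 131 -> filled
(66,6): row=0b1000010, col=0b110, row AND col = 0b10 = 2; 2 != 6 -> empty
(168,52): row=0b10101000, col=0b110100, row AND col = 0b100000 = 32; 32 != 52 -> empty
(78,31): row=0b1001110, col=0b11111, row AND col = 0b1110 = 14; 14 != 31 -> empty
(4,3): row=0b100, col=0b11, row AND col = 0b0 = 0; 0 != 3 -> empty
(0,0): row=0b0, col=0b0, row AND col = 0b0 = 0; 0 == 0 -> filled
(246,100): row=0b11110110, col=0b1100100, row AND col = 0b1100100 = 100; 100 == 100 -> filled
(11,8): row=0b1011, col=0b1000, row AND col = 0b1000 = 8; 8 == 8 -> filled
(249,99): row=0b11111001, col=0b1100011, row AND col = 0b1100001 = 97; 97 != 99 -> empty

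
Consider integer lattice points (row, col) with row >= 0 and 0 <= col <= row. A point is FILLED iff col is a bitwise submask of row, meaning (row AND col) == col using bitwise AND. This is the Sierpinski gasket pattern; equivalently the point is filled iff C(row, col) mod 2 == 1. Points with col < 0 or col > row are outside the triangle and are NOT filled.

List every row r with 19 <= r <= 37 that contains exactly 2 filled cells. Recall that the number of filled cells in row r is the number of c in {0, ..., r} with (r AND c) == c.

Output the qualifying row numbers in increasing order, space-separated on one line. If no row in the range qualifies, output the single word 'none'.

Answer: 32

Derivation:
Row r has 2^popcount(r) filled cells, so we need popcount(r) = log2(2) = 1.
Scan r = 19..37 and keep those with exactly 1 one-bits:
r=19=10011 popcount=3 -> skip
r=20=10100 popcount=2 -> skip
r=21=10101 popcount=3 -> skip
r=22=10110 popcount=3 -> skip
r=23=10111 popcount=4 -> skip
r=24=11000 popcount=2 -> skip
r=25=11001 popcount=3 -> skip
r=26=11010 popcount=3 -> skip
r=27=11011 popcount=4 -> skip
r=28=11100 popcount=3 -> skip
r=29=11101 popcount=4 -> skip
r=30=11110 popcount=4 -> skip
r=31=11111 popcount=5 -> skip
r=32=100000 popcount=1 -> KEEP
r=33=100001 popcount=2 -> skip
r=34=100010 popcount=2 -> skip
r=35=100011 popcount=3 -> skip
r=36=100100 popcount=2 -> skip
r=37=100101 popcount=3 -> skip
Kept rows: 32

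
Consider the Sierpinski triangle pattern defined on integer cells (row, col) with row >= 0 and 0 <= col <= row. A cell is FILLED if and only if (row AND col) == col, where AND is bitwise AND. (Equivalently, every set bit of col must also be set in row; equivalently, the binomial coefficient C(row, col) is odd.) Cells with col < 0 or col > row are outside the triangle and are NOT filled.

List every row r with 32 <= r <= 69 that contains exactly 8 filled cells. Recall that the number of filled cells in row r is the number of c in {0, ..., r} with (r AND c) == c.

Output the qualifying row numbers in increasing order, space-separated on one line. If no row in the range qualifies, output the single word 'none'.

Answer: 35 37 38 41 42 44 49 50 52 56 67 69

Derivation:
Row r has 2^popcount(r) filled cells, so we need popcount(r) = log2(8) = 3.
Scan r = 32..69 and keep those with exactly 3 one-bits:
r=32=100000 popcount=1 -> skip
r=33=100001 popcount=2 -> skip
r=34=100010 popcount=2 -> skip
r=35=100011 popcount=3 -> KEEP
r=36=100100 popcount=2 -> skip
r=37=100101 popcount=3 -> KEEP
r=38=100110 popcount=3 -> KEEP
r=39=100111 popcount=4 -> skip
r=40=101000 popcount=2 -> skip
r=41=101001 popcount=3 -> KEEP
r=42=101010 popcount=3 -> KEEP
r=43=101011 popcount=4 -> skip
r=44=101100 popcount=3 -> KEEP
r=45=101101 popcount=4 -> skip
r=46=101110 popcount=4 -> skip
r=47=101111 popcount=5 -> skip
r=48=110000 popcount=2 -> skip
r=49=110001 popcount=3 -> KEEP
r=50=110010 popcount=3 -> KEEP
r=51=110011 popcount=4 -> skip
r=52=110100 popcount=3 -> KEEP
r=53=110101 popcount=4 -> skip
r=54=110110 popcount=4 -> skip
r=55=110111 popcount=5 -> skip
r=56=111000 popcount=3 -> KEEP
r=57=111001 popcount=4 -> skip
r=58=111010 popcount=4 -> skip
r=59=111011 popcount=5 -> skip
r=60=111100 popcount=4 -> skip
r=61=111101 popcount=5 -> skip
r=62=111110 popcount=5 -> skip
r=63=111111 popcount=6 -> skip
r=64=1000000 popcount=1 -> skip
r=65=1000001 popcount=2 -> skip
r=66=1000010 popcount=2 -> skip
r=67=1000011 popcount=3 -> KEEP
r=68=1000100 popcount=2 -> skip
r=69=1000101 popcount=3 -> KEEP
Kept rows: 35 37 38 41 42 44 49 50 52 56 67 69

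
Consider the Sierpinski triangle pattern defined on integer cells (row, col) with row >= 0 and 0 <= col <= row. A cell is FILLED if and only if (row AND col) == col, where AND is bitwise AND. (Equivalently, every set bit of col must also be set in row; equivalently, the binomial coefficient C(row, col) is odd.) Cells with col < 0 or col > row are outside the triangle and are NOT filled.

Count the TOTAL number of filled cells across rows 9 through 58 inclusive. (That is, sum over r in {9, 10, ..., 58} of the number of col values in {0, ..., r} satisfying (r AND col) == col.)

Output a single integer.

r9=1001 pc2: +4 =4
r10=1010 pc2: +4 =8
r11=1011 pc3: +8 =16
r12=1100 pc2: +4 =20
r13=1101 pc3: +8 =28
r14=1110 pc3: +8 =36
r15=1111 pc4: +16 =52
r16=10000 pc1: +2 =54
r17=10001 pc2: +4 =58
r18=10010 pc2: +4 =62
r19=10011 pc3: +8 =70
r20=10100 pc2: +4 =74
r21=10101 pc3: +8 =82
r22=10110 pc3: +8 =90
r23=10111 pc4: +16 =106
r24=11000 pc2: +4 =110
r25=11001 pc3: +8 =118
r26=11010 pc3: +8 =126
r27=11011 pc4: +16 =142
r28=11100 pc3: +8 =150
r29=11101 pc4: +16 =166
r30=11110 pc4: +16 =182
r31=11111 pc5: +32 =214
r32=100000 pc1: +2 =216
r33=100001 pc2: +4 =220
r34=100010 pc2: +4 =224
r35=100011 pc3: +8 =232
r36=100100 pc2: +4 =236
r37=100101 pc3: +8 =244
r38=100110 pc3: +8 =252
r39=100111 pc4: +16 =268
r40=101000 pc2: +4 =272
r41=101001 pc3: +8 =280
r42=101010 pc3: +8 =288
r43=101011 pc4: +16 =304
r44=101100 pc3: +8 =312
r45=101101 pc4: +16 =328
r46=101110 pc4: +16 =344
r47=101111 pc5: +32 =376
r48=110000 pc2: +4 =380
r49=110001 pc3: +8 =388
r50=110010 pc3: +8 =396
r51=110011 pc4: +16 =412
r52=110100 pc3: +8 =420
r53=110101 pc4: +16 =436
r54=110110 pc4: +16 =452
r55=110111 pc5: +32 =484
r56=111000 pc3: +8 =492
r57=111001 pc4: +16 =508
r58=111010 pc4: +16 =524

Answer: 524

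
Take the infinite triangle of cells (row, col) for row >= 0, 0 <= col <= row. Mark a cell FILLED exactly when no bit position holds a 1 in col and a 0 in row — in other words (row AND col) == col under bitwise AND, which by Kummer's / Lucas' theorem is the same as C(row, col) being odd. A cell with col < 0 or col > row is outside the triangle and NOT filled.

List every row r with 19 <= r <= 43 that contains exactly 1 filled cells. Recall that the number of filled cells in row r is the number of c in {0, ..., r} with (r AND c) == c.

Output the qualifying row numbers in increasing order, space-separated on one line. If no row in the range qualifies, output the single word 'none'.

Row r has 2^popcount(r) filled cells, so we need popcount(r) = log2(1) = 0.
Scan r = 19..43 and keep those with exactly 0 one-bits:
r=19=10011 popcount=3 -> skip
r=20=10100 popcount=2 -> skip
r=21=10101 popcount=3 -> skip
r=22=10110 popcount=3 -> skip
r=23=10111 popcount=4 -> skip
r=24=11000 popcount=2 -> skip
r=25=11001 popcount=3 -> skip
r=26=11010 popcount=3 -> skip
r=27=11011 popcount=4 -> skip
r=28=11100 popcount=3 -> skip
r=29=11101 popcount=4 -> skip
r=30=11110 popcount=4 -> skip
r=31=11111 popcount=5 -> skip
r=32=100000 popcount=1 -> skip
r=33=100001 popcount=2 -> skip
r=34=100010 popcount=2 -> skip
r=35=100011 popcount=3 -> skip
r=36=100100 popcount=2 -> skip
r=37=100101 popcount=3 -> skip
r=38=100110 popcount=3 -> skip
r=39=100111 popcount=4 -> skip
r=40=101000 popcount=2 -> skip
r=41=101001 popcount=3 -> skip
r=42=101010 popcount=3 -> skip
r=43=101011 popcount=4 -> skip
Kept rows: none

Answer: none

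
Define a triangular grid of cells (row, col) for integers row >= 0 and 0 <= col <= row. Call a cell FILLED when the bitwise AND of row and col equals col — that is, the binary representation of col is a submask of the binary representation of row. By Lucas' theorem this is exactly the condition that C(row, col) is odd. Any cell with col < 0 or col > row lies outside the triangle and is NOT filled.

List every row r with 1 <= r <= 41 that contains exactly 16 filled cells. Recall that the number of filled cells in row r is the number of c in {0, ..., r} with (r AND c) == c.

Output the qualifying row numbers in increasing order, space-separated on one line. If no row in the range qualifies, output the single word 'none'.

Row r has 2^popcount(r) filled cells, so we need popcount(r) = log2(16) = 4.
Scan r = 1..41 and keep those with exactly 4 one-bits:
r=1=1 popcount=1 -> skip
r=2=10 popcount=1 -> skip
r=3=11 popcount=2 -> skip
r=4=100 popcount=1 -> skip
r=5=101 popcount=2 -> skip
r=6=110 popcount=2 -> skip
r=7=111 popcount=3 -> skip
r=8=1000 popcount=1 -> skip
r=9=1001 popcount=2 -> skip
r=10=1010 popcount=2 -> skip
r=11=1011 popcount=3 -> skip
r=12=1100 popcount=2 -> skip
r=13=1101 popcount=3 -> skip
r=14=1110 popcount=3 -> skip
r=15=1111 popcount=4 -> KEEP
r=16=10000 popcount=1 -> skip
r=17=10001 popcount=2 -> skip
r=18=10010 popcount=2 -> skip
r=19=10011 popcount=3 -> skip
r=20=10100 popcount=2 -> skip
r=21=10101 popcount=3 -> skip
r=22=10110 popcount=3 -> skip
r=23=10111 popcount=4 -> KEEP
r=24=11000 popcount=2 -> skip
r=25=11001 popcount=3 -> skip
r=26=11010 popcount=3 -> skip
r=27=11011 popcount=4 -> KEEP
r=28=11100 popcount=3 -> skip
r=29=11101 popcount=4 -> KEEP
r=30=11110 popcount=4 -> KEEP
r=31=11111 popcount=5 -> skip
r=32=100000 popcount=1 -> skip
r=33=100001 popcount=2 -> skip
r=34=100010 popcount=2 -> skip
r=35=100011 popcount=3 -> skip
r=36=100100 popcount=2 -> skip
r=37=100101 popcount=3 -> skip
r=38=100110 popcount=3 -> skip
r=39=100111 popcount=4 -> KEEP
r=40=101000 popcount=2 -> skip
r=41=101001 popcount=3 -> skip
Kept rows: 15 23 27 29 30 39

Answer: 15 23 27 29 30 39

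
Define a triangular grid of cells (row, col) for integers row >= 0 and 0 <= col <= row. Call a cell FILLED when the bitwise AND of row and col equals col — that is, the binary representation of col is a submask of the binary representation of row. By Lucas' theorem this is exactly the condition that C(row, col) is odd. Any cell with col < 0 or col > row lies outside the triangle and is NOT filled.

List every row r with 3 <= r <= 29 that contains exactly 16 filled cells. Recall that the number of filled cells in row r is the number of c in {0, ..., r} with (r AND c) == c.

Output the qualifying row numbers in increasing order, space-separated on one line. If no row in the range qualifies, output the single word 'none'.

Row r has 2^popcount(r) filled cells, so we need popcount(r) = log2(16) = 4.
Scan r = 3..29 and keep those with exactly 4 one-bits:
r=3=11 popcount=2 -> skip
r=4=100 popcount=1 -> skip
r=5=101 popcount=2 -> skip
r=6=110 popcount=2 -> skip
r=7=111 popcount=3 -> skip
r=8=1000 popcount=1 -> skip
r=9=1001 popcount=2 -> skip
r=10=1010 popcount=2 -> skip
r=11=1011 popcount=3 -> skip
r=12=1100 popcount=2 -> skip
r=13=1101 popcount=3 -> skip
r=14=1110 popcount=3 -> skip
r=15=1111 popcount=4 -> KEEP
r=16=10000 popcount=1 -> skip
r=17=10001 popcount=2 -> skip
r=18=10010 popcount=2 -> skip
r=19=10011 popcount=3 -> skip
r=20=10100 popcount=2 -> skip
r=21=10101 popcount=3 -> skip
r=22=10110 popcount=3 -> skip
r=23=10111 popcount=4 -> KEEP
r=24=11000 popcount=2 -> skip
r=25=11001 popcount=3 -> skip
r=26=11010 popcount=3 -> skip
r=27=11011 popcount=4 -> KEEP
r=28=11100 popcount=3 -> skip
r=29=11101 popcount=4 -> KEEP
Kept rows: 15 23 27 29

Answer: 15 23 27 29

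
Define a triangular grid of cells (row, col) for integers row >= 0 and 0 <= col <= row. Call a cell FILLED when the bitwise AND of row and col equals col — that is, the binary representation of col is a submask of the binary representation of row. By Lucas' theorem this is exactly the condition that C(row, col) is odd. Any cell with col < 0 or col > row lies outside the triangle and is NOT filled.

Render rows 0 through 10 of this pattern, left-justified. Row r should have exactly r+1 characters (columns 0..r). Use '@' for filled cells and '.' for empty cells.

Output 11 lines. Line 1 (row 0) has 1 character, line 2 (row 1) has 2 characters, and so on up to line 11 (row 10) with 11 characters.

Answer: @
@@
@.@
@@@@
@...@
@@..@@
@.@.@.@
@@@@@@@@
@.......@
@@......@@
@.@.....@.@

Derivation:
r0=0: @
r1=1: @@
r2=10: @.@
r3=11: @@@@
r4=100: @...@
r5=101: @@..@@
r6=110: @.@.@.@
r7=111: @@@@@@@@
r8=1000: @.......@
r9=1001: @@......@@
r10=1010: @.@.....@.@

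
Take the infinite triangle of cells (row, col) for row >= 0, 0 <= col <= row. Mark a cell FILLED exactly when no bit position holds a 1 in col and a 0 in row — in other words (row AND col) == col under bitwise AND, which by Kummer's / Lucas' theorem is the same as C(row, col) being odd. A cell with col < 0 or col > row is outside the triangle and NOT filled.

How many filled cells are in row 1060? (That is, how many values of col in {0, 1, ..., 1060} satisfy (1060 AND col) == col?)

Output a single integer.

Answer: 8

Derivation:
1060 in binary = 10000100100
popcount(1060) = number of 1-bits in 10000100100 = 3
A col c satisfies (1060 AND c) == c iff every set bit of c is also set in 1060; each of the 3 set bits of 1060 can independently be on or off in c.
count = 2^3 = 8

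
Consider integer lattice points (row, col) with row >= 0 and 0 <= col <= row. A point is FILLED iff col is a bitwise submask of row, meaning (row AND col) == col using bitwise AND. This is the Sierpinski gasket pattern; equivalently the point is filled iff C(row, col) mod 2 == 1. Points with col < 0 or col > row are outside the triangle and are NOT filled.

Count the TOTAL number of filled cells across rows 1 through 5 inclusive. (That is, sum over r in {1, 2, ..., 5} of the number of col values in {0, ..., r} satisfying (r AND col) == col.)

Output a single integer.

Answer: 14

Derivation:
r1=1 pc1: +2 =2
r2=10 pc1: +2 =4
r3=11 pc2: +4 =8
r4=100 pc1: +2 =10
r5=101 pc2: +4 =14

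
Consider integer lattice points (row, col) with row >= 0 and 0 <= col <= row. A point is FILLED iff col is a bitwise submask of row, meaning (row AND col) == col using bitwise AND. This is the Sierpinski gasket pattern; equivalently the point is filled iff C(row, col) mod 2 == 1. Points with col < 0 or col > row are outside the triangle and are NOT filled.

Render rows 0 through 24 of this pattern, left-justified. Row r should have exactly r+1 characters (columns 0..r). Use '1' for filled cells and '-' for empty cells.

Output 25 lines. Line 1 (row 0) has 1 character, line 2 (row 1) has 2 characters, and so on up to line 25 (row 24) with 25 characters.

Answer: 1
11
1-1
1111
1---1
11--11
1-1-1-1
11111111
1-------1
11------11
1-1-----1-1
1111----1111
1---1---1---1
11--11--11--11
1-1-1-1-1-1-1-1
1111111111111111
1---------------1
11--------------11
1-1-------------1-1
1111------------1111
1---1-----------1---1
11--11----------11--11
1-1-1-1---------1-1-1-1
11111111--------11111111
1-------1-------1-------1

Derivation:
r0=0: 1
r1=1: 11
r2=10: 1-1
r3=11: 1111
r4=100: 1---1
r5=101: 11--11
r6=110: 1-1-1-1
r7=111: 11111111
r8=1000: 1-------1
r9=1001: 11------11
r10=1010: 1-1-----1-1
r11=1011: 1111----1111
r12=1100: 1---1---1---1
r13=1101: 11--11--11--11
r14=1110: 1-1-1-1-1-1-1-1
r15=1111: 1111111111111111
r16=10000: 1---------------1
r17=10001: 11--------------11
r18=10010: 1-1-------------1-1
r19=10011: 1111------------1111
r20=10100: 1---1-----------1---1
r21=10101: 11--11----------11--11
r22=10110: 1-1-1-1---------1-1-1-1
r23=10111: 11111111--------11111111
r24=11000: 1-------1-------1-------1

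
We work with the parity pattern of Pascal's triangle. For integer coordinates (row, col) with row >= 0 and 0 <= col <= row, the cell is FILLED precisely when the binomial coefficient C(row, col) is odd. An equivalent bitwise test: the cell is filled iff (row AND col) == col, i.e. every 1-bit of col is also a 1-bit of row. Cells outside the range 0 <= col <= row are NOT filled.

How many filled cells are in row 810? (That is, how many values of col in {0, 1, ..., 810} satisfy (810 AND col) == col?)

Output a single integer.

Answer: 32

Derivation:
810 in binary = 1100101010
popcount(810) = number of 1-bits in 1100101010 = 5
A col c satisfies (810 AND c) == c iff every set bit of c is also set in 810; each of the 5 set bits of 810 can independently be on or off in c.
count = 2^5 = 32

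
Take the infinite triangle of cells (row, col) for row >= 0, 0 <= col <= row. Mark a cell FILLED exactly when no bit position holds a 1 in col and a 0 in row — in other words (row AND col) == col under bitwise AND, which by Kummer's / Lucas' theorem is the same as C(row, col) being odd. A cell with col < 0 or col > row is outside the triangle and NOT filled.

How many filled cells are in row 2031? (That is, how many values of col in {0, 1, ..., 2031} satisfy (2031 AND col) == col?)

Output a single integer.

Answer: 1024

Derivation:
2031 in binary = 11111101111
popcount(2031) = number of 1-bits in 11111101111 = 10
A col c satisfies (2031 AND c) == c iff every set bit of c is also set in 2031; each of the 10 set bits of 2031 can independently be on or off in c.
count = 2^10 = 1024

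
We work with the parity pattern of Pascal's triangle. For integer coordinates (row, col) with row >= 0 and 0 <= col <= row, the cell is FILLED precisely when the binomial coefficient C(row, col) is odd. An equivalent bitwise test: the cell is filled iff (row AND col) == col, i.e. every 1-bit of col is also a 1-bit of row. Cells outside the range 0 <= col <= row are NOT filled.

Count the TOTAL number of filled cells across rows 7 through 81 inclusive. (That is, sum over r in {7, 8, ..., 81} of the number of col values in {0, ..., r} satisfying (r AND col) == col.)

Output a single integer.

r7=111 pc3: +8 =8
r8=1000 pc1: +2 =10
r9=1001 pc2: +4 =14
r10=1010 pc2: +4 =18
r11=1011 pc3: +8 =26
r12=1100 pc2: +4 =30
r13=1101 pc3: +8 =38
r14=1110 pc3: +8 =46
r15=1111 pc4: +16 =62
r16=10000 pc1: +2 =64
r17=10001 pc2: +4 =68
r18=10010 pc2: +4 =72
r19=10011 pc3: +8 =80
r20=10100 pc2: +4 =84
r21=10101 pc3: +8 =92
r22=10110 pc3: +8 =100
r23=10111 pc4: +16 =116
r24=11000 pc2: +4 =120
r25=11001 pc3: +8 =128
r26=11010 pc3: +8 =136
r27=11011 pc4: +16 =152
r28=11100 pc3: +8 =160
r29=11101 pc4: +16 =176
r30=11110 pc4: +16 =192
r31=11111 pc5: +32 =224
r32=100000 pc1: +2 =226
r33=100001 pc2: +4 =230
r34=100010 pc2: +4 =234
r35=100011 pc3: +8 =242
r36=100100 pc2: +4 =246
r37=100101 pc3: +8 =254
r38=100110 pc3: +8 =262
r39=100111 pc4: +16 =278
r40=101000 pc2: +4 =282
r41=101001 pc3: +8 =290
r42=101010 pc3: +8 =298
r43=101011 pc4: +16 =314
r44=101100 pc3: +8 =322
r45=101101 pc4: +16 =338
r46=101110 pc4: +16 =354
r47=101111 pc5: +32 =386
r48=110000 pc2: +4 =390
r49=110001 pc3: +8 =398
r50=110010 pc3: +8 =406
r51=110011 pc4: +16 =422
r52=110100 pc3: +8 =430
r53=110101 pc4: +16 =446
r54=110110 pc4: +16 =462
r55=110111 pc5: +32 =494
r56=111000 pc3: +8 =502
r57=111001 pc4: +16 =518
r58=111010 pc4: +16 =534
r59=111011 pc5: +32 =566
r60=111100 pc4: +16 =582
r61=111101 pc5: +32 =614
r62=111110 pc5: +32 =646
r63=111111 pc6: +64 =710
r64=1000000 pc1: +2 =712
r65=1000001 pc2: +4 =716
r66=1000010 pc2: +4 =720
r67=1000011 pc3: +8 =728
r68=1000100 pc2: +4 =732
r69=1000101 pc3: +8 =740
r70=1000110 pc3: +8 =748
r71=1000111 pc4: +16 =764
r72=1001000 pc2: +4 =768
r73=1001001 pc3: +8 =776
r74=1001010 pc3: +8 =784
r75=1001011 pc4: +16 =800
r76=1001100 pc3: +8 =808
r77=1001101 pc4: +16 =824
r78=1001110 pc4: +16 =840
r79=1001111 pc5: +32 =872
r80=1010000 pc2: +4 =876
r81=1010001 pc3: +8 =884

Answer: 884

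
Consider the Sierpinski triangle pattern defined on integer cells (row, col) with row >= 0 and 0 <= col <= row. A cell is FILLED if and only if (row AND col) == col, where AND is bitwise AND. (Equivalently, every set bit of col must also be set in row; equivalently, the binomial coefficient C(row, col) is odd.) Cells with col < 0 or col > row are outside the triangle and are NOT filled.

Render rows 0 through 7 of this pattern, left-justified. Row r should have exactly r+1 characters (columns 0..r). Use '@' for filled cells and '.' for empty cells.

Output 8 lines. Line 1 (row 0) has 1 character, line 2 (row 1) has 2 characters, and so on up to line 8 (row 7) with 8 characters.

Answer: @
@@
@.@
@@@@
@...@
@@..@@
@.@.@.@
@@@@@@@@

Derivation:
r0=0: @
r1=1: @@
r2=10: @.@
r3=11: @@@@
r4=100: @...@
r5=101: @@..@@
r6=110: @.@.@.@
r7=111: @@@@@@@@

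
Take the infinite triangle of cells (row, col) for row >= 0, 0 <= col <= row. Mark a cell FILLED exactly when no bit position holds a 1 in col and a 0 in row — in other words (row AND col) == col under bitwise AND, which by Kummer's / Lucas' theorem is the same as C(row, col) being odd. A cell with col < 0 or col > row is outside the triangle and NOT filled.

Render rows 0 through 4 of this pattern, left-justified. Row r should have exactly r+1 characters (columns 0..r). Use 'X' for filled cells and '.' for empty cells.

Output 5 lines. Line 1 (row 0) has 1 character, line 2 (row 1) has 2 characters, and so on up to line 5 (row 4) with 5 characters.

r0=0: X
r1=1: XX
r2=10: X.X
r3=11: XXXX
r4=100: X...X

Answer: X
XX
X.X
XXXX
X...X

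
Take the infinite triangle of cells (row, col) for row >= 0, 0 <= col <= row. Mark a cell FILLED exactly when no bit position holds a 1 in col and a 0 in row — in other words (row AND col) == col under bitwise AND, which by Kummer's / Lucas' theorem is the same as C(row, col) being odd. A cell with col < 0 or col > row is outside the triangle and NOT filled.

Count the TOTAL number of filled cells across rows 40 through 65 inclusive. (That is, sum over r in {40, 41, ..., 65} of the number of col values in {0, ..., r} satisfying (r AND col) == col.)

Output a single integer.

Answer: 438

Derivation:
r40=101000 pc2: +4 =4
r41=101001 pc3: +8 =12
r42=101010 pc3: +8 =20
r43=101011 pc4: +16 =36
r44=101100 pc3: +8 =44
r45=101101 pc4: +16 =60
r46=101110 pc4: +16 =76
r47=101111 pc5: +32 =108
r48=110000 pc2: +4 =112
r49=110001 pc3: +8 =120
r50=110010 pc3: +8 =128
r51=110011 pc4: +16 =144
r52=110100 pc3: +8 =152
r53=110101 pc4: +16 =168
r54=110110 pc4: +16 =184
r55=110111 pc5: +32 =216
r56=111000 pc3: +8 =224
r57=111001 pc4: +16 =240
r58=111010 pc4: +16 =256
r59=111011 pc5: +32 =288
r60=111100 pc4: +16 =304
r61=111101 pc5: +32 =336
r62=111110 pc5: +32 =368
r63=111111 pc6: +64 =432
r64=1000000 pc1: +2 =434
r65=1000001 pc2: +4 =438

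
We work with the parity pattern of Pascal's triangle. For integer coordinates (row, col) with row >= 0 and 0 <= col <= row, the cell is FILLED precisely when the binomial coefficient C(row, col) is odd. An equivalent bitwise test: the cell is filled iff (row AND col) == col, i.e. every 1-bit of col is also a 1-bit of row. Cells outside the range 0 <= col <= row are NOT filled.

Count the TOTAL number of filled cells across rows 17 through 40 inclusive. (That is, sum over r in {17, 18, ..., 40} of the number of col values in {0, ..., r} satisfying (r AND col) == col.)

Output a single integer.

Answer: 218

Derivation:
r17=10001 pc2: +4 =4
r18=10010 pc2: +4 =8
r19=10011 pc3: +8 =16
r20=10100 pc2: +4 =20
r21=10101 pc3: +8 =28
r22=10110 pc3: +8 =36
r23=10111 pc4: +16 =52
r24=11000 pc2: +4 =56
r25=11001 pc3: +8 =64
r26=11010 pc3: +8 =72
r27=11011 pc4: +16 =88
r28=11100 pc3: +8 =96
r29=11101 pc4: +16 =112
r30=11110 pc4: +16 =128
r31=11111 pc5: +32 =160
r32=100000 pc1: +2 =162
r33=100001 pc2: +4 =166
r34=100010 pc2: +4 =170
r35=100011 pc3: +8 =178
r36=100100 pc2: +4 =182
r37=100101 pc3: +8 =190
r38=100110 pc3: +8 =198
r39=100111 pc4: +16 =214
r40=101000 pc2: +4 =218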